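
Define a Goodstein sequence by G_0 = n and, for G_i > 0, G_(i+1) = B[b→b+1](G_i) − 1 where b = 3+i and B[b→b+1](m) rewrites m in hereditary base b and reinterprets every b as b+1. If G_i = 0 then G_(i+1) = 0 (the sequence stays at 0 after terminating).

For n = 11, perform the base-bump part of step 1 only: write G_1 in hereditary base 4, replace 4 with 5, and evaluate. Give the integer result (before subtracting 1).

G_0 = 11. HB_3(11) = 3^2 + 2. Bump = 18. G_1 = 17.
G_1 = 17. HB_4(17) = 4^2 + 1. Bump = 26. G_2 = 25.

26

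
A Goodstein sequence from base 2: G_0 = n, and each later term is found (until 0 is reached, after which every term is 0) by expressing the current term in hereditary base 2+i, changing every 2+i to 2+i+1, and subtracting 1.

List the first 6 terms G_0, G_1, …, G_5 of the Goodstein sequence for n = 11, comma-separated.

G_0=11  [base 2] 2^(2 + 1) + 2 + 1  →[2↦3]→  3^(3 + 1) + 3 + 1 = 85  −1 ⇒ G_1=84
G_1=84  [base 3] 3^(3 + 1) + 3  →[3↦4]→  4^(4 + 1) + 4 = 1028  −1 ⇒ G_2=1027
G_2=1027  [base 4] 4^(4 + 1) + 3  →[4↦5]→  5^(5 + 1) + 3 = 15628  −1 ⇒ G_3=15627
G_3=15627  [base 5] 5^(5 + 1) + 2  →[5↦6]→  6^(6 + 1) + 2 = 279938  −1 ⇒ G_4=279937
G_4=279937  [base 6] 6^(6 + 1) + 1  →[6↦7]→  7^(7 + 1) + 1 = 5764802  −1 ⇒ G_5=5764801

11, 84, 1027, 15627, 279937, 5764801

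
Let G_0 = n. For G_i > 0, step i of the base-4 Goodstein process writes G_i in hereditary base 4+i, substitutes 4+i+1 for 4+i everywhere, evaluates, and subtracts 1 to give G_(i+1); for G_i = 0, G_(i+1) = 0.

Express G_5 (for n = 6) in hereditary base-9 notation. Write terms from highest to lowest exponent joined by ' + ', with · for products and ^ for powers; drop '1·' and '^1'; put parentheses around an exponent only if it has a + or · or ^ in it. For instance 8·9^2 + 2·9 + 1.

[0] 6 ≡ 4 + 2 (base 4). Lift 5: 7. −1: 6.
[1] 6 ≡ 5 + 1 (base 5). Lift 6: 7. −1: 6.
[2] 6 ≡ 6 (base 6). Lift 7: 7. −1: 6.
[3] 6 ≡ 6 (base 7). Lift 8: 6. −1: 5.
[4] 5 ≡ 5 (base 8). Lift 9: 5. −1: 4.
[5] 4 ≡ 4 (base 9). Lift 10: 4. −1: 3.

4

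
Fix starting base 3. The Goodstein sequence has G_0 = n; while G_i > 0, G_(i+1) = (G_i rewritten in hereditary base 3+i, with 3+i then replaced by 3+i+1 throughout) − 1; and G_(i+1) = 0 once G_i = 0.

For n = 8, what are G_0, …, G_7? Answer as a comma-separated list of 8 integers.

[0] 8 ≡ 2·3 + 2 (base 3). Lift 4: 10. −1: 9.
[1] 9 ≡ 2·4 + 1 (base 4). Lift 5: 11. −1: 10.
[2] 10 ≡ 2·5 (base 5). Lift 6: 12. −1: 11.
[3] 11 ≡ 6 + 5 (base 6). Lift 7: 12. −1: 11.
[4] 11 ≡ 7 + 4 (base 7). Lift 8: 12. −1: 11.
[5] 11 ≡ 8 + 3 (base 8). Lift 9: 12. −1: 11.
[6] 11 ≡ 9 + 2 (base 9). Lift 10: 12. −1: 11.

8, 9, 10, 11, 11, 11, 11, 11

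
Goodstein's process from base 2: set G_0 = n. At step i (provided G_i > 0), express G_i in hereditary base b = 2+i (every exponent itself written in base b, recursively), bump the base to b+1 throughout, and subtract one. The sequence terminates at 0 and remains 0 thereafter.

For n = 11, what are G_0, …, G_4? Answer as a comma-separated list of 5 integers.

11 —HB2→ 2^(2 + 1) + 2 + 1 —bump→ 3^(3 + 1) + 3 + 1 = 85 —(−1)→ 84
84 —HB3→ 3^(3 + 1) + 3 —bump→ 4^(4 + 1) + 4 = 1028 —(−1)→ 1027
1027 —HB4→ 4^(4 + 1) + 3 —bump→ 5^(5 + 1) + 3 = 15628 —(−1)→ 15627
15627 —HB5→ 5^(5 + 1) + 2 —bump→ 6^(6 + 1) + 2 = 279938 —(−1)→ 279937

11, 84, 1027, 15627, 279937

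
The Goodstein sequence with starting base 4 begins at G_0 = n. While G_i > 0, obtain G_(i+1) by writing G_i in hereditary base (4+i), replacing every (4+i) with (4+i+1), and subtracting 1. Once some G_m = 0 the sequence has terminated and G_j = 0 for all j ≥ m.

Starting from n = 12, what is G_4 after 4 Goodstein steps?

G_0 = 12. HB_4(12) = 3·4. Bump = 15. G_1 = 14.
G_1 = 14. HB_5(14) = 2·5 + 4. Bump = 16. G_2 = 15.
G_2 = 15. HB_6(15) = 2·6 + 3. Bump = 17. G_3 = 16.
G_3 = 16. HB_7(16) = 2·7 + 2. Bump = 18. G_4 = 17.
G_4 = 17. HB_8(17) = 2·8 + 1. Bump = 19. G_5 = 18.

17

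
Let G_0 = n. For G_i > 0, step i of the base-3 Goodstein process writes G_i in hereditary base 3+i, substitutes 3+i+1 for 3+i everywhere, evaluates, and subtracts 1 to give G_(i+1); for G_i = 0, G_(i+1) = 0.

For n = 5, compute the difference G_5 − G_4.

-1

G_0=5  [base 3] 3 + 2  →[3↦4]→  4 + 2 = 6  −1 ⇒ G_1=5
G_1=5  [base 4] 4 + 1  →[4↦5]→  5 + 1 = 6  −1 ⇒ G_2=5
G_2=5  [base 5] 5  →[5↦6]→  6 = 6  −1 ⇒ G_3=5
G_3=5  [base 6] 5  →[6↦7]→  5 = 5  −1 ⇒ G_4=4
G_4=4  [base 7] 4  →[7↦8]→  4 = 4  −1 ⇒ G_5=3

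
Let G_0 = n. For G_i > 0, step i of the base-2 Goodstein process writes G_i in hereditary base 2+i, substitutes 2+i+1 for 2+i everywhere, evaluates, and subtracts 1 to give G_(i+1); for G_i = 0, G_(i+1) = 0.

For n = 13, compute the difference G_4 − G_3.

13 —HB2→ 2^(2 + 1) + 2^2 + 1 —bump→ 3^(3 + 1) + 3^3 + 1 = 109 —(−1)→ 108
108 —HB3→ 3^(3 + 1) + 3^3 —bump→ 4^(4 + 1) + 4^4 = 1280 —(−1)→ 1279
1279 —HB4→ 4^(4 + 1) + 3·4^3 + 3·4^2 + 3·4 + 3 —bump→ 5^(5 + 1) + 3·5^3 + 3·5^2 + 3·5 + 3 = 16093 —(−1)→ 16092
16092 —HB5→ 5^(5 + 1) + 3·5^3 + 3·5^2 + 3·5 + 2 —bump→ 6^(6 + 1) + 3·6^3 + 3·6^2 + 3·6 + 2 = 280712 —(−1)→ 280711

264619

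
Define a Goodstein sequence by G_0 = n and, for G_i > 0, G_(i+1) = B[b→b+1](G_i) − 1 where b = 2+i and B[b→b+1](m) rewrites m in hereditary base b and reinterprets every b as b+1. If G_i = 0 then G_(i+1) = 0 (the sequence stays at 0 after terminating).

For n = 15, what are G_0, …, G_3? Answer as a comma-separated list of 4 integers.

G_0=15  [base 2] 2^(2 + 1) + 2^2 + 2 + 1  →[2↦3]→  3^(3 + 1) + 3^3 + 3 + 1 = 112  −1 ⇒ G_1=111
G_1=111  [base 3] 3^(3 + 1) + 3^3 + 3  →[3↦4]→  4^(4 + 1) + 4^4 + 4 = 1284  −1 ⇒ G_2=1283
G_2=1283  [base 4] 4^(4 + 1) + 4^4 + 3  →[4↦5]→  5^(5 + 1) + 5^5 + 3 = 18753  −1 ⇒ G_3=18752

15, 111, 1283, 18752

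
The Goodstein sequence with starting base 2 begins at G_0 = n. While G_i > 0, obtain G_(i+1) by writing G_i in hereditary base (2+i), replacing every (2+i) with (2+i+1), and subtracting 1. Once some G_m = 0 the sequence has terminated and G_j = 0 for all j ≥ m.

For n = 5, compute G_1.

G_0 = 5. HB_2(5) = 2^2 + 1. Bump = 28. G_1 = 27.
G_1 = 27. HB_3(27) = 3^3. Bump = 256. G_2 = 255.

27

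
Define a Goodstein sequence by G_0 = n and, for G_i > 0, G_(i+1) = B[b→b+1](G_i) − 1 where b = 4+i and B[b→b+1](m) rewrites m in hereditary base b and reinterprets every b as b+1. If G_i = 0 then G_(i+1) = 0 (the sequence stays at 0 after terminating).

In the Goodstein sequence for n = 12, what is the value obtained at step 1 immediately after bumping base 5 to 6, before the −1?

16

G_0 = 12. HB_4(12) = 3·4. Bump = 15. G_1 = 14.
G_1 = 14. HB_5(14) = 2·5 + 4. Bump = 16. G_2 = 15.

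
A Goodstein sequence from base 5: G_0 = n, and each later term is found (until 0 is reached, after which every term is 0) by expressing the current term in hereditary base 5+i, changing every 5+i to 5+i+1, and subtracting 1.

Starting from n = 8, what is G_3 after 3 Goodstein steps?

(0) 8|_5 = 5 + 3 ↦ 6 + 3|_6 = 9 ⇒ 8
(1) 8|_6 = 6 + 2 ↦ 7 + 2|_7 = 9 ⇒ 8
(2) 8|_7 = 7 + 1 ↦ 8 + 1|_8 = 9 ⇒ 8

8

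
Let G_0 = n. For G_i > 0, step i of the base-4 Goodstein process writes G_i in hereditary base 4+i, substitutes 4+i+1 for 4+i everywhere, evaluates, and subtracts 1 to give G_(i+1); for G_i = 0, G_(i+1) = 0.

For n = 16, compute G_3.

16 —HB4→ 4^2 —bump→ 5^2 = 25 —(−1)→ 24
24 —HB5→ 4·5 + 4 —bump→ 4·6 + 4 = 28 —(−1)→ 27
27 —HB6→ 4·6 + 3 —bump→ 4·7 + 3 = 31 —(−1)→ 30
30 —HB7→ 4·7 + 2 —bump→ 4·8 + 2 = 34 —(−1)→ 33

30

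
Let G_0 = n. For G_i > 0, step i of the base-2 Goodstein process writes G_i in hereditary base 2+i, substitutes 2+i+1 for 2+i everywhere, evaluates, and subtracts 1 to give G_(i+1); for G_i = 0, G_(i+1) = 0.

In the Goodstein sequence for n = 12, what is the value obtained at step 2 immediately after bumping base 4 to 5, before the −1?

15686

[0] 12 ≡ 2^(2 + 1) + 2^2 (base 2). Lift 3: 108. −1: 107.
[1] 107 ≡ 3^(3 + 1) + 2·3^2 + 2·3 + 2 (base 3). Lift 4: 1066. −1: 1065.
[2] 1065 ≡ 4^(4 + 1) + 2·4^2 + 2·4 + 1 (base 4). Lift 5: 15686. −1: 15685.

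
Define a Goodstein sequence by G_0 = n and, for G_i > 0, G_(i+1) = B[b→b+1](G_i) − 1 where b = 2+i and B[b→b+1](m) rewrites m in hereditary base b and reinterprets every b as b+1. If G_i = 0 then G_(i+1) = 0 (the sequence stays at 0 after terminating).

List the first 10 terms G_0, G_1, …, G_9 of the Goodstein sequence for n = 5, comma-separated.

base 2: 5 = 2^2 + 1; at 3: 3^3 + 1 = 28; next = 27
base 3: 27 = 3^3; at 4: 4^4 = 256; next = 255
base 4: 255 = 3·4^3 + 3·4^2 + 3·4 + 3; at 5: 3·5^3 + 3·5^2 + 3·5 + 3 = 468; next = 467
base 5: 467 = 3·5^3 + 3·5^2 + 3·5 + 2; at 6: 3·6^3 + 3·6^2 + 3·6 + 2 = 776; next = 775
base 6: 775 = 3·6^3 + 3·6^2 + 3·6 + 1; at 7: 3·7^3 + 3·7^2 + 3·7 + 1 = 1198; next = 1197
base 7: 1197 = 3·7^3 + 3·7^2 + 3·7; at 8: 3·8^3 + 3·8^2 + 3·8 = 1752; next = 1751
base 8: 1751 = 3·8^3 + 3·8^2 + 2·8 + 7; at 9: 3·9^3 + 3·9^2 + 2·9 + 7 = 2455; next = 2454
base 9: 2454 = 3·9^3 + 3·9^2 + 2·9 + 6; at 10: 3·10^3 + 3·10^2 + 2·10 + 6 = 3326; next = 3325
base 10: 3325 = 3·10^3 + 3·10^2 + 2·10 + 5; at 11: 3·11^3 + 3·11^2 + 2·11 + 5 = 4383; next = 4382

5, 27, 255, 467, 775, 1197, 1751, 2454, 3325, 4382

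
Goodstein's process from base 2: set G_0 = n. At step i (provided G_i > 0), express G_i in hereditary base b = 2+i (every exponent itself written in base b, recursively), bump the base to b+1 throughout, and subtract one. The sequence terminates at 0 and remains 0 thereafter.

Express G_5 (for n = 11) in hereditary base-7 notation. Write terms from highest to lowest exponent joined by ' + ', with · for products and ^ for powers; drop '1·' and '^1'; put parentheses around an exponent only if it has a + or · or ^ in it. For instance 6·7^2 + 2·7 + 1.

7^(7 + 1)

[0] 11 ≡ 2^(2 + 1) + 2 + 1 (base 2). Lift 3: 85. −1: 84.
[1] 84 ≡ 3^(3 + 1) + 3 (base 3). Lift 4: 1028. −1: 1027.
[2] 1027 ≡ 4^(4 + 1) + 3 (base 4). Lift 5: 15628. −1: 15627.
[3] 15627 ≡ 5^(5 + 1) + 2 (base 5). Lift 6: 279938. −1: 279937.
[4] 279937 ≡ 6^(6 + 1) + 1 (base 6). Lift 7: 5764802. −1: 5764801.
[5] 5764801 ≡ 7^(7 + 1) (base 7). Lift 8: 134217728. −1: 134217727.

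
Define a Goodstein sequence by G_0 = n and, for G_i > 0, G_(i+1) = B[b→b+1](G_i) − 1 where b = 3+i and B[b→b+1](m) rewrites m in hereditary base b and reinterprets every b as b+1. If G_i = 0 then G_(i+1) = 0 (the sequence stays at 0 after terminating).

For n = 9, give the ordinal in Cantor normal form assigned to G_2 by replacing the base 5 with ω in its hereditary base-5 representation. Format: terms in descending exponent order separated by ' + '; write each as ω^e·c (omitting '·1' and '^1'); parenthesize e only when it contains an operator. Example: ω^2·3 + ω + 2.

ω·3 + 2

base 3: 9 = 3^2; at 4: 4^2 = 16; next = 15
base 4: 15 = 3·4 + 3; at 5: 3·5 + 3 = 18; next = 17
base 5: 17 = 3·5 + 2; at 6: 3·6 + 2 = 20; next = 19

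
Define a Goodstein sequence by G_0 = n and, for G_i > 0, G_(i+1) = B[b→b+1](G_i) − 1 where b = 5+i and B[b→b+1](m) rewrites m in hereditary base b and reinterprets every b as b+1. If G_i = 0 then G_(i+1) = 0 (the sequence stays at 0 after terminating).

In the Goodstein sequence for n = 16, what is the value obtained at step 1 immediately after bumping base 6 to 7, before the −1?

21

[0] 16 ≡ 3·5 + 1 (base 5). Lift 6: 19. −1: 18.
[1] 18 ≡ 3·6 (base 6). Lift 7: 21. −1: 20.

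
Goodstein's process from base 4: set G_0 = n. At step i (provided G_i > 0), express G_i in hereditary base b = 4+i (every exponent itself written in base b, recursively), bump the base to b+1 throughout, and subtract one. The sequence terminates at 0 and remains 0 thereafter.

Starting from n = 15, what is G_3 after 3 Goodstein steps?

G_0=15  [base 4] 3·4 + 3  →[4↦5]→  3·5 + 3 = 18  −1 ⇒ G_1=17
G_1=17  [base 5] 3·5 + 2  →[5↦6]→  3·6 + 2 = 20  −1 ⇒ G_2=19
G_2=19  [base 6] 3·6 + 1  →[6↦7]→  3·7 + 1 = 22  −1 ⇒ G_3=21
G_3=21  [base 7] 3·7  →[7↦8]→  3·8 = 24  −1 ⇒ G_4=23

21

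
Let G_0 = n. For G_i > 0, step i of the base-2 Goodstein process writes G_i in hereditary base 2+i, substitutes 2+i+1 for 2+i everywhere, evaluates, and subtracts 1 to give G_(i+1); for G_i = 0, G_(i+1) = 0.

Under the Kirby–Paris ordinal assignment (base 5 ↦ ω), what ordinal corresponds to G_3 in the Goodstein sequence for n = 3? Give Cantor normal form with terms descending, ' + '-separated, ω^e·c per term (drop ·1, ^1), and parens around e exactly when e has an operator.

(0) 3|_2 = 2 + 1 ↦ 3 + 1|_3 = 4 ⇒ 3
(1) 3|_3 = 3 ↦ 4|_4 = 4 ⇒ 3
(2) 3|_4 = 3 ↦ 3|_5 = 3 ⇒ 2
(3) 2|_5 = 2 ↦ 2|_6 = 2 ⇒ 1

2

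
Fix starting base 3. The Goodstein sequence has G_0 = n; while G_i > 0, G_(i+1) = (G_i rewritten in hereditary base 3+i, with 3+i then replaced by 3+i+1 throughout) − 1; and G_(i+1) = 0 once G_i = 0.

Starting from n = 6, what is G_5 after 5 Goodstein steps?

7

6 —HB3→ 2·3 —bump→ 2·4 = 8 —(−1)→ 7
7 —HB4→ 4 + 3 —bump→ 5 + 3 = 8 —(−1)→ 7
7 —HB5→ 5 + 2 —bump→ 6 + 2 = 8 —(−1)→ 7
7 —HB6→ 6 + 1 —bump→ 7 + 1 = 8 —(−1)→ 7
7 —HB7→ 7 —bump→ 8 = 8 —(−1)→ 7
7 —HB8→ 7 —bump→ 7 = 7 —(−1)→ 6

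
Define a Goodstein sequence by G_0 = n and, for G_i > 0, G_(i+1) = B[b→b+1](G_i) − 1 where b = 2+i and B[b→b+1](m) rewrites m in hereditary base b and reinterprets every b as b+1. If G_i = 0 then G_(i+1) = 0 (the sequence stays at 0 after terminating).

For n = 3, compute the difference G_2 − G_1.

0

i=0: 3 = 2 + 1 (b=2); 2→3: 3 + 1 = 4; 4−1 = 3
i=1: 3 = 3 (b=3); 3→4: 4 = 4; 4−1 = 3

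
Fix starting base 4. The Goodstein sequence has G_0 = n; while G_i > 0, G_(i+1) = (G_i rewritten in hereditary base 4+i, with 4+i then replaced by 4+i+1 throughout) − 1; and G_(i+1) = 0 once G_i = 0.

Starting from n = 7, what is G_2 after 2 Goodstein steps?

7

step 0: 7 = 4 + 3; sub 5 for 4: 5 + 3; = 8; G_1 = 8−1 = 7
step 1: 7 = 5 + 2; sub 6 for 5: 6 + 2; = 8; G_2 = 8−1 = 7
step 2: 7 = 6 + 1; sub 7 for 6: 7 + 1; = 8; G_3 = 8−1 = 7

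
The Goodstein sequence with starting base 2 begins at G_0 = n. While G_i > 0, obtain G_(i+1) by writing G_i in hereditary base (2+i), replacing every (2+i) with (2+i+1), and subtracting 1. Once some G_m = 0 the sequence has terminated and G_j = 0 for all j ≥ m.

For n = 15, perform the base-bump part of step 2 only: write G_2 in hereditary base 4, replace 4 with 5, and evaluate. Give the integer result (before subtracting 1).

i=0: 15 = 2^(2 + 1) + 2^2 + 2 + 1 (b=2); 2→3: 3^(3 + 1) + 3^3 + 3 + 1 = 112; 112−1 = 111
i=1: 111 = 3^(3 + 1) + 3^3 + 3 (b=3); 3→4: 4^(4 + 1) + 4^4 + 4 = 1284; 1284−1 = 1283
i=2: 1283 = 4^(4 + 1) + 4^4 + 3 (b=4); 4→5: 5^(5 + 1) + 5^5 + 3 = 18753; 18753−1 = 18752

18753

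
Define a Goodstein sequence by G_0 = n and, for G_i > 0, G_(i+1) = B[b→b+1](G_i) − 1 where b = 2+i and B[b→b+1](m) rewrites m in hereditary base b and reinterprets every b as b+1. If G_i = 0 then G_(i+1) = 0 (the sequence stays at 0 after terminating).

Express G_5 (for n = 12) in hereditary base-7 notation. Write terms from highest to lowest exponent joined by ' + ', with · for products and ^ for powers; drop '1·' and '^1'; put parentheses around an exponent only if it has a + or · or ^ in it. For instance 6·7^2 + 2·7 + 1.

7^(7 + 1) + 2·7^2 + 7 + 4

i=0: 12 = 2^(2 + 1) + 2^2 (b=2); 2→3: 3^(3 + 1) + 3^3 = 108; 108−1 = 107
i=1: 107 = 3^(3 + 1) + 2·3^2 + 2·3 + 2 (b=3); 3→4: 4^(4 + 1) + 2·4^2 + 2·4 + 2 = 1066; 1066−1 = 1065
i=2: 1065 = 4^(4 + 1) + 2·4^2 + 2·4 + 1 (b=4); 4→5: 5^(5 + 1) + 2·5^2 + 2·5 + 1 = 15686; 15686−1 = 15685
i=3: 15685 = 5^(5 + 1) + 2·5^2 + 2·5 (b=5); 5→6: 6^(6 + 1) + 2·6^2 + 2·6 = 280020; 280020−1 = 280019
i=4: 280019 = 6^(6 + 1) + 2·6^2 + 6 + 5 (b=6); 6→7: 7^(7 + 1) + 2·7^2 + 7 + 5 = 5764911; 5764911−1 = 5764910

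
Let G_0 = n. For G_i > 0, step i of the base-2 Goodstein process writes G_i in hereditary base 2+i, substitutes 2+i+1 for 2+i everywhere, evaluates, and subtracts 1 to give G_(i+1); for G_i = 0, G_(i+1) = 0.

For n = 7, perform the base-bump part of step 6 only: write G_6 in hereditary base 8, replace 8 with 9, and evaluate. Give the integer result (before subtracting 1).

37665880

[0] 7 ≡ 2^2 + 2 + 1 (base 2). Lift 3: 31. −1: 30.
[1] 30 ≡ 3^3 + 3 (base 3). Lift 4: 260. −1: 259.
[2] 259 ≡ 4^4 + 3 (base 4). Lift 5: 3128. −1: 3127.
[3] 3127 ≡ 5^5 + 2 (base 5). Lift 6: 46658. −1: 46657.
[4] 46657 ≡ 6^6 + 1 (base 6). Lift 7: 823544. −1: 823543.
[5] 823543 ≡ 7^7 (base 7). Lift 8: 16777216. −1: 16777215.
[6] 16777215 ≡ 7·8^7 + 7·8^6 + 7·8^5 + 7·8^4 + 7·8^3 + 7·8^2 + 7·8 + 7 (base 8). Lift 9: 37665880. −1: 37665879.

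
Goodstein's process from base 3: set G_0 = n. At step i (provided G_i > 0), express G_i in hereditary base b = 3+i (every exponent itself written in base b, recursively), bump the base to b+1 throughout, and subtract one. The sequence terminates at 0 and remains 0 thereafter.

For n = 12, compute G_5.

step 0: 12 = 3^2 + 3; sub 4 for 3: 4^2 + 4; = 20; G_1 = 20−1 = 19
step 1: 19 = 4^2 + 3; sub 5 for 4: 5^2 + 3; = 28; G_2 = 28−1 = 27
step 2: 27 = 5^2 + 2; sub 6 for 5: 6^2 + 2; = 38; G_3 = 38−1 = 37
step 3: 37 = 6^2 + 1; sub 7 for 6: 7^2 + 1; = 50; G_4 = 50−1 = 49
step 4: 49 = 7^2; sub 8 for 7: 8^2; = 64; G_5 = 64−1 = 63
step 5: 63 = 7·8 + 7; sub 9 for 8: 7·9 + 7; = 70; G_6 = 70−1 = 69

63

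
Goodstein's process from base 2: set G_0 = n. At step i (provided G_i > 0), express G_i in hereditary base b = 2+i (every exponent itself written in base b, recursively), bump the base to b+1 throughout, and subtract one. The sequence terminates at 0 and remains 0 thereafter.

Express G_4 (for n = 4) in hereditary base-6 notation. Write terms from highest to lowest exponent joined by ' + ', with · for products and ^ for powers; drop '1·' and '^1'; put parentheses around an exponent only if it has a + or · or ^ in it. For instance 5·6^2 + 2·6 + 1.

2·6^2 + 6 + 5

[0] 4 ≡ 2^2 (base 2). Lift 3: 27. −1: 26.
[1] 26 ≡ 2·3^2 + 2·3 + 2 (base 3). Lift 4: 42. −1: 41.
[2] 41 ≡ 2·4^2 + 2·4 + 1 (base 4). Lift 5: 61. −1: 60.
[3] 60 ≡ 2·5^2 + 2·5 (base 5). Lift 6: 84. −1: 83.
[4] 83 ≡ 2·6^2 + 6 + 5 (base 6). Lift 7: 110. −1: 109.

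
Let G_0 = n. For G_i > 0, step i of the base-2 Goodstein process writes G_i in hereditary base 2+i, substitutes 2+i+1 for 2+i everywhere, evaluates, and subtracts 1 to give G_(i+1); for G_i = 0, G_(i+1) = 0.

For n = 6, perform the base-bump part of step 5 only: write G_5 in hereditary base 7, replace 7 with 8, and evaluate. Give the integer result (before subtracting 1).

187244

[0] 6 ≡ 2^2 + 2 (base 2). Lift 3: 30. −1: 29.
[1] 29 ≡ 3^3 + 2 (base 3). Lift 4: 258. −1: 257.
[2] 257 ≡ 4^4 + 1 (base 4). Lift 5: 3126. −1: 3125.
[3] 3125 ≡ 5^5 (base 5). Lift 6: 46656. −1: 46655.
[4] 46655 ≡ 5·6^5 + 5·6^4 + 5·6^3 + 5·6^2 + 5·6 + 5 (base 6). Lift 7: 98040. −1: 98039.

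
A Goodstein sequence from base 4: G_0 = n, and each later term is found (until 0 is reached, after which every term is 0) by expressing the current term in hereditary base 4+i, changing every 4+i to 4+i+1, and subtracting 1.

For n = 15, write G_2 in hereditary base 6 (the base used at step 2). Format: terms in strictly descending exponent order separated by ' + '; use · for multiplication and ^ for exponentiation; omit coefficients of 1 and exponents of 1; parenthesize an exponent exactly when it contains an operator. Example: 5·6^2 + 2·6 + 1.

(0) 15|_4 = 3·4 + 3 ↦ 3·5 + 3|_5 = 18 ⇒ 17
(1) 17|_5 = 3·5 + 2 ↦ 3·6 + 2|_6 = 20 ⇒ 19
(2) 19|_6 = 3·6 + 1 ↦ 3·7 + 1|_7 = 22 ⇒ 21

3·6 + 1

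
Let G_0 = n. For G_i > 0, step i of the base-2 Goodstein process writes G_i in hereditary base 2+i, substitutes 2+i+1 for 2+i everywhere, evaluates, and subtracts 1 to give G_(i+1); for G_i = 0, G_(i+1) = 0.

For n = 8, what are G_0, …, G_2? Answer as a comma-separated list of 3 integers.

G_0 = 8. HB_2(8) = 2^(2 + 1). Bump = 81. G_1 = 80.
G_1 = 80. HB_3(80) = 2·3^3 + 2·3^2 + 2·3 + 2. Bump = 554. G_2 = 553.

8, 80, 553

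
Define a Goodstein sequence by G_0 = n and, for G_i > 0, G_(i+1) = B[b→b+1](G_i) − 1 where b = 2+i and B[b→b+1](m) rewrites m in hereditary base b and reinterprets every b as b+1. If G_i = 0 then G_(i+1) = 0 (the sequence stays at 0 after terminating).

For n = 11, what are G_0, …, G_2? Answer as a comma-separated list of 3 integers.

(0) 11|_2 = 2^(2 + 1) + 2 + 1 ↦ 3^(3 + 1) + 3 + 1|_3 = 85 ⇒ 84
(1) 84|_3 = 3^(3 + 1) + 3 ↦ 4^(4 + 1) + 4|_4 = 1028 ⇒ 1027

11, 84, 1027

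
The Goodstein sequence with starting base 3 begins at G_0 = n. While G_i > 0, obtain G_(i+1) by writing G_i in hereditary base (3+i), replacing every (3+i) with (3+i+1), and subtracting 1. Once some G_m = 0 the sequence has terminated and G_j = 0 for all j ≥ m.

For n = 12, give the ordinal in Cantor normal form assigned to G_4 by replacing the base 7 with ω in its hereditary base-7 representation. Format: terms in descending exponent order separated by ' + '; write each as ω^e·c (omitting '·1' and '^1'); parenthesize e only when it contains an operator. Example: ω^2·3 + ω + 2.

ω^2

i=0: 12 = 3^2 + 3 (b=3); 3→4: 4^2 + 4 = 20; 20−1 = 19
i=1: 19 = 4^2 + 3 (b=4); 4→5: 5^2 + 3 = 28; 28−1 = 27
i=2: 27 = 5^2 + 2 (b=5); 5→6: 6^2 + 2 = 38; 38−1 = 37
i=3: 37 = 6^2 + 1 (b=6); 6→7: 7^2 + 1 = 50; 50−1 = 49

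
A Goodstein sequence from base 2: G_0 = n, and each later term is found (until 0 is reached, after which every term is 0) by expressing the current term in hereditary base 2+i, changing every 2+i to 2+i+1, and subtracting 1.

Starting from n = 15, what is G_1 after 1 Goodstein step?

111

step 0: 15 = 2^(2 + 1) + 2^2 + 2 + 1; sub 3 for 2: 3^(3 + 1) + 3^3 + 3 + 1; = 112; G_1 = 112−1 = 111
step 1: 111 = 3^(3 + 1) + 3^3 + 3; sub 4 for 3: 4^(4 + 1) + 4^4 + 4; = 1284; G_2 = 1284−1 = 1283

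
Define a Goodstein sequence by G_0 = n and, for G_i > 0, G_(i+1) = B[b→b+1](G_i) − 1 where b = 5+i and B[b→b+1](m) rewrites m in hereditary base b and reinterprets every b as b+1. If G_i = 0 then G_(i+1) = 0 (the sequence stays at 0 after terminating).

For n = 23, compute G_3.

step 0: 23 = 4·5 + 3; sub 6 for 5: 4·6 + 3; = 27; G_1 = 27−1 = 26
step 1: 26 = 4·6 + 2; sub 7 for 6: 4·7 + 2; = 30; G_2 = 30−1 = 29
step 2: 29 = 4·7 + 1; sub 8 for 7: 4·8 + 1; = 33; G_3 = 33−1 = 32
step 3: 32 = 4·8; sub 9 for 8: 4·9; = 36; G_4 = 36−1 = 35

32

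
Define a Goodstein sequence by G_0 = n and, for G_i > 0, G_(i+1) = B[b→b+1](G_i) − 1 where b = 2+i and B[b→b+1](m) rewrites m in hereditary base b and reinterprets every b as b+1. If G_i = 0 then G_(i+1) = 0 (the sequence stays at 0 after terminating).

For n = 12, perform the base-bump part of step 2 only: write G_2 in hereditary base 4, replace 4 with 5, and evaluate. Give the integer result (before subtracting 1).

15686

12 —HB2→ 2^(2 + 1) + 2^2 —bump→ 3^(3 + 1) + 3^3 = 108 —(−1)→ 107
107 —HB3→ 3^(3 + 1) + 2·3^2 + 2·3 + 2 —bump→ 4^(4 + 1) + 2·4^2 + 2·4 + 2 = 1066 —(−1)→ 1065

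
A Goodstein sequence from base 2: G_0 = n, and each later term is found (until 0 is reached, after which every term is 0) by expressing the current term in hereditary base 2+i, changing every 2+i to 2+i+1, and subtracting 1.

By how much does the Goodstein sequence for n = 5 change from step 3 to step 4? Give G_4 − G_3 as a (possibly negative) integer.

i=0: 5 = 2^2 + 1 (b=2); 2→3: 3^3 + 1 = 28; 28−1 = 27
i=1: 27 = 3^3 (b=3); 3→4: 4^4 = 256; 256−1 = 255
i=2: 255 = 3·4^3 + 3·4^2 + 3·4 + 3 (b=4); 4→5: 3·5^3 + 3·5^2 + 3·5 + 3 = 468; 468−1 = 467
i=3: 467 = 3·5^3 + 3·5^2 + 3·5 + 2 (b=5); 5→6: 3·6^3 + 3·6^2 + 3·6 + 2 = 776; 776−1 = 775

308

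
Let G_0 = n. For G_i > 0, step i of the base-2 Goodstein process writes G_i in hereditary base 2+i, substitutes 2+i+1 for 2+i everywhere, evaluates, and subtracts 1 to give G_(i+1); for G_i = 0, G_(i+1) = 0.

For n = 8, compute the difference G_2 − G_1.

(0) 8|_2 = 2^(2 + 1) ↦ 3^(3 + 1)|_3 = 81 ⇒ 80
(1) 80|_3 = 2·3^3 + 2·3^2 + 2·3 + 2 ↦ 2·4^4 + 2·4^2 + 2·4 + 2|_4 = 554 ⇒ 553

473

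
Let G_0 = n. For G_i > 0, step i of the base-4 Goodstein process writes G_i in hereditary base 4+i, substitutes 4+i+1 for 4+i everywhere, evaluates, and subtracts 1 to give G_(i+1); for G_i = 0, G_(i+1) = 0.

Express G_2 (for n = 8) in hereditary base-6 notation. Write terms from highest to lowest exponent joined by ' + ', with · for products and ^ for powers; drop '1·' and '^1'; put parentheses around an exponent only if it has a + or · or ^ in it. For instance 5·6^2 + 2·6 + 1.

G_0 = 8. HB_4(8) = 2·4. Bump = 10. G_1 = 9.
G_1 = 9. HB_5(9) = 5 + 4. Bump = 10. G_2 = 9.
G_2 = 9. HB_6(9) = 6 + 3. Bump = 10. G_3 = 9.

6 + 3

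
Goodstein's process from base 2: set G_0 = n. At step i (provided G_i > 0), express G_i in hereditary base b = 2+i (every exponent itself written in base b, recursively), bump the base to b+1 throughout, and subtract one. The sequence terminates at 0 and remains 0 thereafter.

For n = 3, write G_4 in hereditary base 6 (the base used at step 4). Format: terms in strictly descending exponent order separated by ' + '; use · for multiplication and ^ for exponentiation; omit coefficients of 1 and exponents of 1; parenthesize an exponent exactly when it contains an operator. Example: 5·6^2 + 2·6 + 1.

1

base 2: 3 = 2 + 1; at 3: 3 + 1 = 4; next = 3
base 3: 3 = 3; at 4: 4 = 4; next = 3
base 4: 3 = 3; at 5: 3 = 3; next = 2
base 5: 2 = 2; at 6: 2 = 2; next = 1
base 6: 1 = 1; at 7: 1 = 1; next = 0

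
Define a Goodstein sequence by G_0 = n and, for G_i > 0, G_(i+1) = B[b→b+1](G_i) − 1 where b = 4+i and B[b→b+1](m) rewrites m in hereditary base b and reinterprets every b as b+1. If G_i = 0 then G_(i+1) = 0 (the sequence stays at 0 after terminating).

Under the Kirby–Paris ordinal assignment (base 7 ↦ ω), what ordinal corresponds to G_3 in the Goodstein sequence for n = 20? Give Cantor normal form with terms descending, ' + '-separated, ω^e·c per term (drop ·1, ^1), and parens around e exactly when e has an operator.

G_0=20  [base 4] 4^2 + 4  →[4↦5]→  5^2 + 5 = 30  −1 ⇒ G_1=29
G_1=29  [base 5] 5^2 + 4  →[5↦6]→  6^2 + 4 = 40  −1 ⇒ G_2=39
G_2=39  [base 6] 6^2 + 3  →[6↦7]→  7^2 + 3 = 52  −1 ⇒ G_3=51
G_3=51  [base 7] 7^2 + 2  →[7↦8]→  8^2 + 2 = 66  −1 ⇒ G_4=65

ω^2 + 2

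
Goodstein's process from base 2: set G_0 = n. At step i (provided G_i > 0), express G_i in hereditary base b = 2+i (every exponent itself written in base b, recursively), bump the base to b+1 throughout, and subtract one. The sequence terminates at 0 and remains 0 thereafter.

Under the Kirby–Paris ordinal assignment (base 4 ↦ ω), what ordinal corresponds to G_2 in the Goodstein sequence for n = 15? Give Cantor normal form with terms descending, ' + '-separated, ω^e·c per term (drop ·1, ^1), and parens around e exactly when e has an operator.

ω^(ω + 1) + ω^ω + 3

G_0=15  [base 2] 2^(2 + 1) + 2^2 + 2 + 1  →[2↦3]→  3^(3 + 1) + 3^3 + 3 + 1 = 112  −1 ⇒ G_1=111
G_1=111  [base 3] 3^(3 + 1) + 3^3 + 3  →[3↦4]→  4^(4 + 1) + 4^4 + 4 = 1284  −1 ⇒ G_2=1283
G_2=1283  [base 4] 4^(4 + 1) + 4^4 + 3  →[4↦5]→  5^(5 + 1) + 5^5 + 3 = 18753  −1 ⇒ G_3=18752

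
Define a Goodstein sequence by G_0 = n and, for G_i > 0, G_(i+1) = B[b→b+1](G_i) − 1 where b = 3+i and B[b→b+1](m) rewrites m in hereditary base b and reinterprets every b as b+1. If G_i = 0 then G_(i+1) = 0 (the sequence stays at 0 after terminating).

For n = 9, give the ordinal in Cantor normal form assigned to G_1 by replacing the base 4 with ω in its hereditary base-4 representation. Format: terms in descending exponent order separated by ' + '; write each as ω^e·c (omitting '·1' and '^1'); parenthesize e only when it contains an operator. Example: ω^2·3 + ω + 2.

base 3: 9 = 3^2; at 4: 4^2 = 16; next = 15
base 4: 15 = 3·4 + 3; at 5: 3·5 + 3 = 18; next = 17

ω·3 + 3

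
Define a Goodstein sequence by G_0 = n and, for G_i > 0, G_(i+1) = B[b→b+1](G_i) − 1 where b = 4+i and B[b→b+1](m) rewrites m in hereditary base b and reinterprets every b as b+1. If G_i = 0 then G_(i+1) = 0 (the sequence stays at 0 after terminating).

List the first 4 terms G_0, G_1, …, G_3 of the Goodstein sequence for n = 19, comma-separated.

19, 27, 37, 49

G_0=19  [base 4] 4^2 + 3  →[4↦5]→  5^2 + 3 = 28  −1 ⇒ G_1=27
G_1=27  [base 5] 5^2 + 2  →[5↦6]→  6^2 + 2 = 38  −1 ⇒ G_2=37
G_2=37  [base 6] 6^2 + 1  →[6↦7]→  7^2 + 1 = 50  −1 ⇒ G_3=49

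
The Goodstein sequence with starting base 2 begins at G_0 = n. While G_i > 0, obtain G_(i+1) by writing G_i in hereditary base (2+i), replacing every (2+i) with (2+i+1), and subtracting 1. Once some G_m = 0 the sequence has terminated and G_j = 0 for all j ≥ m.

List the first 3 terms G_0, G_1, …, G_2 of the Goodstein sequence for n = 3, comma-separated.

3, 3, 3

[0] 3 ≡ 2 + 1 (base 2). Lift 3: 4. −1: 3.
[1] 3 ≡ 3 (base 3). Lift 4: 4. −1: 3.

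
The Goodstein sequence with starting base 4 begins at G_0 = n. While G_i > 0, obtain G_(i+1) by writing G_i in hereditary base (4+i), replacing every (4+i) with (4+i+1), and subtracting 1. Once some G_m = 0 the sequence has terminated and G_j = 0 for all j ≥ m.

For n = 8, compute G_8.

step 0: 8 = 2·4; sub 5 for 4: 2·5; = 10; G_1 = 10−1 = 9
step 1: 9 = 5 + 4; sub 6 for 5: 6 + 4; = 10; G_2 = 10−1 = 9
step 2: 9 = 6 + 3; sub 7 for 6: 7 + 3; = 10; G_3 = 10−1 = 9
step 3: 9 = 7 + 2; sub 8 for 7: 8 + 2; = 10; G_4 = 10−1 = 9
step 4: 9 = 8 + 1; sub 9 for 8: 9 + 1; = 10; G_5 = 10−1 = 9
step 5: 9 = 9; sub 10 for 9: 10; = 10; G_6 = 10−1 = 9
step 6: 9 = 9; sub 11 for 10: 9; = 9; G_7 = 9−1 = 8
step 7: 8 = 8; sub 12 for 11: 8; = 8; G_8 = 8−1 = 7

7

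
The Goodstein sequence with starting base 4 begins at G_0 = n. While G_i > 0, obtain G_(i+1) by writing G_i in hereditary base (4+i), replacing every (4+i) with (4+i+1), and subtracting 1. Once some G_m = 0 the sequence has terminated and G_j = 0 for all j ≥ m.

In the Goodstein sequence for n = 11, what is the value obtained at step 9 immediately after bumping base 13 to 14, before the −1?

16

[0] 11 ≡ 2·4 + 3 (base 4). Lift 5: 13. −1: 12.
[1] 12 ≡ 2·5 + 2 (base 5). Lift 6: 14. −1: 13.
[2] 13 ≡ 2·6 + 1 (base 6). Lift 7: 15. −1: 14.
[3] 14 ≡ 2·7 (base 7). Lift 8: 16. −1: 15.
[4] 15 ≡ 8 + 7 (base 8). Lift 9: 16. −1: 15.
[5] 15 ≡ 9 + 6 (base 9). Lift 10: 16. −1: 15.
[6] 15 ≡ 10 + 5 (base 10). Lift 11: 16. −1: 15.
[7] 15 ≡ 11 + 4 (base 11). Lift 12: 16. −1: 15.
[8] 15 ≡ 12 + 3 (base 12). Lift 13: 16. −1: 15.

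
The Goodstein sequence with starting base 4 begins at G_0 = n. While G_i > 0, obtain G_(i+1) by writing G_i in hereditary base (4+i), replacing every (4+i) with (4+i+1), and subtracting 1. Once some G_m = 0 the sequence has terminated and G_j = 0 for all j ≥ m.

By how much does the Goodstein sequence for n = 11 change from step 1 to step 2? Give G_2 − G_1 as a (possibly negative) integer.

1

G_0 = 11. HB_4(11) = 2·4 + 3. Bump = 13. G_1 = 12.
G_1 = 12. HB_5(12) = 2·5 + 2. Bump = 14. G_2 = 13.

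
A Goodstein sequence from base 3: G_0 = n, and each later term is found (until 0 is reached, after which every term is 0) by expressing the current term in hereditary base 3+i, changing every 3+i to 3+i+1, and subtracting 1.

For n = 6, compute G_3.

7

base 3: 6 = 2·3; at 4: 2·4 = 8; next = 7
base 4: 7 = 4 + 3; at 5: 5 + 3 = 8; next = 7
base 5: 7 = 5 + 2; at 6: 6 + 2 = 8; next = 7
base 6: 7 = 6 + 1; at 7: 7 + 1 = 8; next = 7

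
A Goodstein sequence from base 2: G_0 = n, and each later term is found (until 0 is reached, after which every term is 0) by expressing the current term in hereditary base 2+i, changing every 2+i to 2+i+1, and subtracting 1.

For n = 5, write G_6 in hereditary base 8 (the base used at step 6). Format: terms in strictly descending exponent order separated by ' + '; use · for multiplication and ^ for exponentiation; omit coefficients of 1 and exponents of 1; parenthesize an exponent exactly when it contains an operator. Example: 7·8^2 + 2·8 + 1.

3·8^3 + 3·8^2 + 2·8 + 7

5 —HB2→ 2^2 + 1 —bump→ 3^3 + 1 = 28 —(−1)→ 27
27 —HB3→ 3^3 —bump→ 4^4 = 256 —(−1)→ 255
255 —HB4→ 3·4^3 + 3·4^2 + 3·4 + 3 —bump→ 3·5^3 + 3·5^2 + 3·5 + 3 = 468 —(−1)→ 467
467 —HB5→ 3·5^3 + 3·5^2 + 3·5 + 2 —bump→ 3·6^3 + 3·6^2 + 3·6 + 2 = 776 —(−1)→ 775
775 —HB6→ 3·6^3 + 3·6^2 + 3·6 + 1 —bump→ 3·7^3 + 3·7^2 + 3·7 + 1 = 1198 —(−1)→ 1197
1197 —HB7→ 3·7^3 + 3·7^2 + 3·7 —bump→ 3·8^3 + 3·8^2 + 3·8 = 1752 —(−1)→ 1751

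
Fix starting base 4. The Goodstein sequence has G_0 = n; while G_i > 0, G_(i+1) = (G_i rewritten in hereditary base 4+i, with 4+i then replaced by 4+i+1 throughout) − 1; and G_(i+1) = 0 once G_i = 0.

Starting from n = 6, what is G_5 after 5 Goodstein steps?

(0) 6|_4 = 4 + 2 ↦ 5 + 2|_5 = 7 ⇒ 6
(1) 6|_5 = 5 + 1 ↦ 6 + 1|_6 = 7 ⇒ 6
(2) 6|_6 = 6 ↦ 7|_7 = 7 ⇒ 6
(3) 6|_7 = 6 ↦ 6|_8 = 6 ⇒ 5
(4) 5|_8 = 5 ↦ 5|_9 = 5 ⇒ 4
(5) 4|_9 = 4 ↦ 4|_10 = 4 ⇒ 3

4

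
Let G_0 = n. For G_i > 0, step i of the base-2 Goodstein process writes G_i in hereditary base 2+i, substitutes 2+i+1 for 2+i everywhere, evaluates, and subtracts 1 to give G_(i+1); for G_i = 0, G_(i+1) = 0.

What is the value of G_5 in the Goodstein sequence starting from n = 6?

98039

step 0: 6 = 2^2 + 2; sub 3 for 2: 3^3 + 3; = 30; G_1 = 30−1 = 29
step 1: 29 = 3^3 + 2; sub 4 for 3: 4^4 + 2; = 258; G_2 = 258−1 = 257
step 2: 257 = 4^4 + 1; sub 5 for 4: 5^5 + 1; = 3126; G_3 = 3126−1 = 3125
step 3: 3125 = 5^5; sub 6 for 5: 6^6; = 46656; G_4 = 46656−1 = 46655
step 4: 46655 = 5·6^5 + 5·6^4 + 5·6^3 + 5·6^2 + 5·6 + 5; sub 7 for 6: 5·7^5 + 5·7^4 + 5·7^3 + 5·7^2 + 5·7 + 5; = 98040; G_5 = 98040−1 = 98039
step 5: 98039 = 5·7^5 + 5·7^4 + 5·7^3 + 5·7^2 + 5·7 + 4; sub 8 for 7: 5·8^5 + 5·8^4 + 5·8^3 + 5·8^2 + 5·8 + 4; = 187244; G_6 = 187244−1 = 187243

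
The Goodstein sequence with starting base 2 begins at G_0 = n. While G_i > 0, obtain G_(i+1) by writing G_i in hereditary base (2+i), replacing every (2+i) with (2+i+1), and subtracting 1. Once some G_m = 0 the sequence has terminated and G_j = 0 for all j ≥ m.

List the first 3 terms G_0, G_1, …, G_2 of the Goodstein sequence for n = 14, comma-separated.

14, 110, 1281

[0] 14 ≡ 2^(2 + 1) + 2^2 + 2 (base 2). Lift 3: 111. −1: 110.
[1] 110 ≡ 3^(3 + 1) + 3^3 + 2 (base 3). Lift 4: 1282. −1: 1281.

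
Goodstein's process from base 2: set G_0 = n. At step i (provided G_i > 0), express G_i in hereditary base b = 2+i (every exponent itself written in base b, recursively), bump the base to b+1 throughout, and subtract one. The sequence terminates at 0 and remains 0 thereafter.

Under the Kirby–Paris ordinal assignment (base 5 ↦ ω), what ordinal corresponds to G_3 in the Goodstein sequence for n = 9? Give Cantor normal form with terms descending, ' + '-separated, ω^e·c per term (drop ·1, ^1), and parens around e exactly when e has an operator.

ω^ω·3 + ω^3·3 + ω^2·3 + ω·3 + 2

9 —HB2→ 2^(2 + 1) + 1 —bump→ 3^(3 + 1) + 1 = 82 —(−1)→ 81
81 —HB3→ 3^(3 + 1) —bump→ 4^(4 + 1) = 1024 —(−1)→ 1023
1023 —HB4→ 3·4^4 + 3·4^3 + 3·4^2 + 3·4 + 3 —bump→ 3·5^5 + 3·5^3 + 3·5^2 + 3·5 + 3 = 9843 —(−1)→ 9842
9842 —HB5→ 3·5^5 + 3·5^3 + 3·5^2 + 3·5 + 2 —bump→ 3·6^6 + 3·6^3 + 3·6^2 + 3·6 + 2 = 140744 —(−1)→ 140743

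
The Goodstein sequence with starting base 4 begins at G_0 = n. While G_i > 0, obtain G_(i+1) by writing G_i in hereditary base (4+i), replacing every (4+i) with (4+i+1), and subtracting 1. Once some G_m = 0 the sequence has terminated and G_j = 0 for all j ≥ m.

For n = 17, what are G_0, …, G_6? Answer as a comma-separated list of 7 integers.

17, 25, 35, 39, 43, 47, 51

base 4: 17 = 4^2 + 1; at 5: 5^2 + 1 = 26; next = 25
base 5: 25 = 5^2; at 6: 6^2 = 36; next = 35
base 6: 35 = 5·6 + 5; at 7: 5·7 + 5 = 40; next = 39
base 7: 39 = 5·7 + 4; at 8: 5·8 + 4 = 44; next = 43
base 8: 43 = 5·8 + 3; at 9: 5·9 + 3 = 48; next = 47
base 9: 47 = 5·9 + 2; at 10: 5·10 + 2 = 52; next = 51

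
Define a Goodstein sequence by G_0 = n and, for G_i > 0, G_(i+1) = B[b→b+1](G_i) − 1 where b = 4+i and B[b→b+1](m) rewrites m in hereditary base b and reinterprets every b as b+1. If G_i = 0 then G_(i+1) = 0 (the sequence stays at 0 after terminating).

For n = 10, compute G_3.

(0) 10|_4 = 2·4 + 2 ↦ 2·5 + 2|_5 = 12 ⇒ 11
(1) 11|_5 = 2·5 + 1 ↦ 2·6 + 1|_6 = 13 ⇒ 12
(2) 12|_6 = 2·6 ↦ 2·7|_7 = 14 ⇒ 13
(3) 13|_7 = 7 + 6 ↦ 8 + 6|_8 = 14 ⇒ 13

13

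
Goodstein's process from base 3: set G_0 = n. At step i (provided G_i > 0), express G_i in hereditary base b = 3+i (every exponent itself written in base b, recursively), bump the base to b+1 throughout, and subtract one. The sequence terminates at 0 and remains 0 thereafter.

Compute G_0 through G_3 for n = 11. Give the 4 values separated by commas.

11, 17, 25, 35

(0) 11|_3 = 3^2 + 2 ↦ 4^2 + 2|_4 = 18 ⇒ 17
(1) 17|_4 = 4^2 + 1 ↦ 5^2 + 1|_5 = 26 ⇒ 25
(2) 25|_5 = 5^2 ↦ 6^2|_6 = 36 ⇒ 35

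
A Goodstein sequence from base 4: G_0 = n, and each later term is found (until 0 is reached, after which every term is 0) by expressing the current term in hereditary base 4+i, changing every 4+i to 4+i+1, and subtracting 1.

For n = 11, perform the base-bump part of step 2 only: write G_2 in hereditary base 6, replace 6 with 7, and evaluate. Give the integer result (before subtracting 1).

base 4: 11 = 2·4 + 3; at 5: 2·5 + 3 = 13; next = 12
base 5: 12 = 2·5 + 2; at 6: 2·6 + 2 = 14; next = 13
base 6: 13 = 2·6 + 1; at 7: 2·7 + 1 = 15; next = 14

15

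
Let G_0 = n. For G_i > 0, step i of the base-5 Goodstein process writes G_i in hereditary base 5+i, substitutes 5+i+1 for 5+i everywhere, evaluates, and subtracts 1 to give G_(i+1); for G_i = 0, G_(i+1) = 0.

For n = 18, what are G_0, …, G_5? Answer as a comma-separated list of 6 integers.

G_0=18  [base 5] 3·5 + 3  →[5↦6]→  3·6 + 3 = 21  −1 ⇒ G_1=20
G_1=20  [base 6] 3·6 + 2  →[6↦7]→  3·7 + 2 = 23  −1 ⇒ G_2=22
G_2=22  [base 7] 3·7 + 1  →[7↦8]→  3·8 + 1 = 25  −1 ⇒ G_3=24
G_3=24  [base 8] 3·8  →[8↦9]→  3·9 = 27  −1 ⇒ G_4=26
G_4=26  [base 9] 2·9 + 8  →[9↦10]→  2·10 + 8 = 28  −1 ⇒ G_5=27

18, 20, 22, 24, 26, 27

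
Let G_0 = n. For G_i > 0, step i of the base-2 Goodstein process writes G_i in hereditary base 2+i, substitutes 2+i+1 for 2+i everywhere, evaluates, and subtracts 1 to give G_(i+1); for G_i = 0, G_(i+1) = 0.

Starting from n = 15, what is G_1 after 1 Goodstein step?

111

i=0: 15 = 2^(2 + 1) + 2^2 + 2 + 1 (b=2); 2→3: 3^(3 + 1) + 3^3 + 3 + 1 = 112; 112−1 = 111
i=1: 111 = 3^(3 + 1) + 3^3 + 3 (b=3); 3→4: 4^(4 + 1) + 4^4 + 4 = 1284; 1284−1 = 1283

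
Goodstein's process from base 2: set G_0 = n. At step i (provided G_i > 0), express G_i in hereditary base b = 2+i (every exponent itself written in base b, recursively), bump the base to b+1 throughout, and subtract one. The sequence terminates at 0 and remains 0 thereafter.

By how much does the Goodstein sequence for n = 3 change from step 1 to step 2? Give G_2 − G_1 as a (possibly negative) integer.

(0) 3|_2 = 2 + 1 ↦ 3 + 1|_3 = 4 ⇒ 3
(1) 3|_3 = 3 ↦ 4|_4 = 4 ⇒ 3

0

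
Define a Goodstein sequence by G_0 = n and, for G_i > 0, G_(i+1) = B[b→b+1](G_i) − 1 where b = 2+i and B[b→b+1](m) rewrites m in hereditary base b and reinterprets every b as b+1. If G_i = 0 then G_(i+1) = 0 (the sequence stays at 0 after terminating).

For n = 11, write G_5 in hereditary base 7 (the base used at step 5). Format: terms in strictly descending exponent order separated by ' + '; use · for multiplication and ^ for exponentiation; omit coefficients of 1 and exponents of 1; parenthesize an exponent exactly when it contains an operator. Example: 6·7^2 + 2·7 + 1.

11 —HB2→ 2^(2 + 1) + 2 + 1 —bump→ 3^(3 + 1) + 3 + 1 = 85 —(−1)→ 84
84 —HB3→ 3^(3 + 1) + 3 —bump→ 4^(4 + 1) + 4 = 1028 —(−1)→ 1027
1027 —HB4→ 4^(4 + 1) + 3 —bump→ 5^(5 + 1) + 3 = 15628 —(−1)→ 15627
15627 —HB5→ 5^(5 + 1) + 2 —bump→ 6^(6 + 1) + 2 = 279938 —(−1)→ 279937
279937 —HB6→ 6^(6 + 1) + 1 —bump→ 7^(7 + 1) + 1 = 5764802 —(−1)→ 5764801
5764801 —HB7→ 7^(7 + 1) —bump→ 8^(8 + 1) = 134217728 —(−1)→ 134217727

7^(7 + 1)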